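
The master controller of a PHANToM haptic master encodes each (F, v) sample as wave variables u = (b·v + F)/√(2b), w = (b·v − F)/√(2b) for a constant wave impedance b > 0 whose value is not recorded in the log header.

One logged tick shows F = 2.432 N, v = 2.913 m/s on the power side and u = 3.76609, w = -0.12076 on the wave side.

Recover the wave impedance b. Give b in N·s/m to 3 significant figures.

b = 0.783 N·s/m

u + w = 3.6453;  u + w = √(2b)·v, so √(2b) = 3.6453/2.913 = 1.2514.
b = (√(2b))²/2 = 1.5660/2 = 0.7830.
(Check via u − w = 2F/√(2b): u − w = 3.8869, 2F/√(2b) = 3.8868.)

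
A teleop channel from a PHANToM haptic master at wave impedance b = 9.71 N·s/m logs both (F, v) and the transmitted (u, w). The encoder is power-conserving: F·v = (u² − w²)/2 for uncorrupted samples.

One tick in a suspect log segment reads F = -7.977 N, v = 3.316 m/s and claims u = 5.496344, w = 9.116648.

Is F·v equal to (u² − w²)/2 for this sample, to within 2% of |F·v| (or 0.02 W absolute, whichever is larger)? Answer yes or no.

F·v = (-7.977)×3.316 = -26.451732 W.
(u² − w²)/2 = (30.209797 − 83.113271)/2 = -26.451737 W.
|Δ| = 0.000005;  2% of max(1, |F·v|) = 0.529035.

yes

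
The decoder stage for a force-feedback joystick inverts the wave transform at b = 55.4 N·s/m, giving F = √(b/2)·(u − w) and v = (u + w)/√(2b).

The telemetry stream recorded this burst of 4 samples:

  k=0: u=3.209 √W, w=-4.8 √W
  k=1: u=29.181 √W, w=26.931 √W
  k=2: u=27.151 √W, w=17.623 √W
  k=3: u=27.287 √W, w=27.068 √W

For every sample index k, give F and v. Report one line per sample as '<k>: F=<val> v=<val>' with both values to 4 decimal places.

0: F=42.1520 v=-0.1511
1: F=11.8419 v=5.3307
2: F=50.1466 v=4.2536
3: F=1.1526 v=5.1638

k=0: u−w=8.0090, u+w=-1.5910; √(b/2)=5.2631, √(2b)=10.5262; F=5.2631×8.009=42.1520, v=-1.5910/10.5262=-0.1511
k=1: u−w=2.2500, u+w=56.1120; √(b/2)=5.2631, √(2b)=10.5262; F=5.2631×2.25=11.8419, v=56.1120/10.5262=5.3307
k=2: u−w=9.5280, u+w=44.7740; √(b/2)=5.2631, √(2b)=10.5262; F=5.2631×9.528=50.1466, v=44.7740/10.5262=4.2536
k=3: u−w=0.2190, u+w=54.3550; √(b/2)=5.2631, √(2b)=10.5262; F=5.2631×0.219=1.1526, v=54.3550/10.5262=5.1638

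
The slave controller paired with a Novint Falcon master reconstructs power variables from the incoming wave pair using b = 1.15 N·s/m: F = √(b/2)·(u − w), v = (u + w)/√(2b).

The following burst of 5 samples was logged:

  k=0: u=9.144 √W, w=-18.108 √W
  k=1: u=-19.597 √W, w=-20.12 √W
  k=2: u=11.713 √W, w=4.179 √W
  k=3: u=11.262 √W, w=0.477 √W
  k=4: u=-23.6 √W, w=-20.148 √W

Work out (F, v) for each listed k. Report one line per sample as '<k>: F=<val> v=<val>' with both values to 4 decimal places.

0: F=20.6649 v=-5.9107
1: F=0.3966 v=-26.1886
2: F=5.7129 v=10.4789
3: F=8.1781 v=7.7405
4: F=-2.6176 v=-28.8466

k=0: u−w=27.2520, u+w=-8.9640; √(b/2)=0.7583, √(2b)=1.5166; F=0.7583×27.252=20.6649, v=-8.9640/1.5166=-5.9107
k=1: u−w=0.5230, u+w=-39.7170; √(b/2)=0.7583, √(2b)=1.5166; F=0.7583×0.523=0.3966, v=-39.7170/1.5166=-26.1886
k=2: u−w=7.5340, u+w=15.8920; √(b/2)=0.7583, √(2b)=1.5166; F=0.7583×7.534=5.7129, v=15.8920/1.5166=10.4789
k=3: u−w=10.7850, u+w=11.7390; √(b/2)=0.7583, √(2b)=1.5166; F=0.7583×10.785=8.1781, v=11.7390/1.5166=7.7405
k=4: u−w=-3.4520, u+w=-43.7480; √(b/2)=0.7583, √(2b)=1.5166; F=0.7583×(-3.452)=-2.6176, v=-43.7480/1.5166=-28.8466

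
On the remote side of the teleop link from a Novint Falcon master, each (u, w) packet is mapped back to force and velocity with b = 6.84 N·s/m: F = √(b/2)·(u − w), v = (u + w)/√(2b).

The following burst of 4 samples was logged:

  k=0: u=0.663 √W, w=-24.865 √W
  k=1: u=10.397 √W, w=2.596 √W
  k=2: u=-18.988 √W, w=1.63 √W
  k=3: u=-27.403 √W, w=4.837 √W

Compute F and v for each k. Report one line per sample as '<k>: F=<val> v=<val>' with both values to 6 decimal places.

k=0: u−w=25.528000, u+w=-24.202000; √(b/2)=1.849324, √(2b)=3.698648; F=1.849324×25.528=47.209548, v=-24.202000/3.698648=-6.543471
k=1: u−w=7.801000, u+w=12.993000; √(b/2)=1.849324, √(2b)=3.698648; F=1.849324×7.801=14.426578, v=12.993000/3.698648=3.512905
k=2: u−w=-20.618000, u+w=-17.358000; √(b/2)=1.849324, √(2b)=3.698648; F=1.849324×(-20.618)=-38.129366, v=-17.358000/3.698648=-4.693066
k=3: u−w=-32.240000, u+w=-22.566000; √(b/2)=1.849324, √(2b)=3.698648; F=1.849324×(-32.24)=-59.622212, v=-22.566000/3.698648=-6.101148

0: F=47.209548 v=-6.543471
1: F=14.426578 v=3.512905
2: F=-38.129366 v=-4.693066
3: F=-59.622212 v=-6.101148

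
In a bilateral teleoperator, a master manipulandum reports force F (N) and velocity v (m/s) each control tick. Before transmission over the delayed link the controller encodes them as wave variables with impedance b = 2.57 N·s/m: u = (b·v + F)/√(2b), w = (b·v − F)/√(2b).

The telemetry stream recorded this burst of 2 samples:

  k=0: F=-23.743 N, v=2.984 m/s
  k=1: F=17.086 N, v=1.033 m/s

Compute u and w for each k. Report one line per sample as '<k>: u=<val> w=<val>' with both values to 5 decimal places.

0: u=-7.08999 w=13.85519
1: u=8.70730 w=-6.36533

k=0: b·v=2.57×2.984=7.66888; √(2b)=2.26716; u=(7.66888+(-23.743))/2.26716=-7.08999, w=(7.66888−(-23.743))/2.26716=13.85519
k=1: b·v=2.57×1.033=2.65481; √(2b)=2.26716; u=(2.65481+17.086)/2.26716=8.70730, w=(2.65481−17.086)/2.26716=-6.36533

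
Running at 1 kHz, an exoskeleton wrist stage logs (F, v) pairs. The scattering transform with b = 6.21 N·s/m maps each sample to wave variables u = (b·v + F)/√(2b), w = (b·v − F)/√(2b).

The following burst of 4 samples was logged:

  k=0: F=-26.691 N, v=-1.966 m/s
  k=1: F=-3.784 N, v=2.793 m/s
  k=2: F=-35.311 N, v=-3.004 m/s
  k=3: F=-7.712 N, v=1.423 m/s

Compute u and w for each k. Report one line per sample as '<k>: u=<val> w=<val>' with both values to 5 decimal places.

0: u=-11.03792 w=4.10934
1: u=3.84783 w=5.99527
2: u=-15.31292 w=4.72622
3: u=0.31917 w=4.69577

k=0: b·v=6.21×(-1.966)=-12.20886; √(2b)=3.52420; u=(-12.20886+(-26.691))/3.52420=-11.03792, w=(-12.20886−(-26.691))/3.52420=4.10934
k=1: b·v=6.21×2.793=17.34453; √(2b)=3.52420; u=(17.34453+(-3.784))/3.52420=3.84783, w=(17.34453−(-3.784))/3.52420=5.99527
k=2: b·v=6.21×(-3.004)=-18.65484; √(2b)=3.52420; u=(-18.65484+(-35.311))/3.52420=-15.31292, w=(-18.65484−(-35.311))/3.52420=4.72622
k=3: b·v=6.21×1.423=8.83683; √(2b)=3.52420; u=(8.83683+(-7.712))/3.52420=0.31917, w=(8.83683−(-7.712))/3.52420=4.69577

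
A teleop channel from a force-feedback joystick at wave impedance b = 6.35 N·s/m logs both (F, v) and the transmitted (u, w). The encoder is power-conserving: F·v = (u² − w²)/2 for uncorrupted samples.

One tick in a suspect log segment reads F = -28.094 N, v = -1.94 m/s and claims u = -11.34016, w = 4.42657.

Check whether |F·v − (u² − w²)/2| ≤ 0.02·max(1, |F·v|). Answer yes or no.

F·v = (-28.094)×(-1.94) = 54.5024 W.
(u² − w²)/2 = (128.5992 − 19.5945)/2 = 54.5024 W.
|Δ| = 0.0000;  2% of max(1, |F·v|) = 1.0900.

yes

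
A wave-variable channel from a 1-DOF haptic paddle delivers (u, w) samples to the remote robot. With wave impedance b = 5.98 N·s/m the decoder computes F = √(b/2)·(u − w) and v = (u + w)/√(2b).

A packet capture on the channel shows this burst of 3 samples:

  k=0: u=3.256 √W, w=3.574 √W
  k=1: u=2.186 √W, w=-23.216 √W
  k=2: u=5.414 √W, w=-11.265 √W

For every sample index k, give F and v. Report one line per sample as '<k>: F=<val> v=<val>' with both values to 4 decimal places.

k=0: u−w=-0.3180, u+w=6.8300; √(b/2)=1.7292, √(2b)=3.4583; F=1.7292×(-0.318)=-0.5499, v=6.8300/3.4583=1.9749
k=1: u−w=25.4020, u+w=-21.0300; √(b/2)=1.7292, √(2b)=3.4583; F=1.7292×25.402=43.9242, v=-21.0300/3.4583=-6.0810
k=2: u−w=16.6790, u+w=-5.8510; √(b/2)=1.7292, √(2b)=3.4583; F=1.7292×16.679=28.8407, v=-5.8510/3.4583=-1.6919

0: F=-0.5499 v=1.9749
1: F=43.9242 v=-6.0810
2: F=28.8407 v=-1.6919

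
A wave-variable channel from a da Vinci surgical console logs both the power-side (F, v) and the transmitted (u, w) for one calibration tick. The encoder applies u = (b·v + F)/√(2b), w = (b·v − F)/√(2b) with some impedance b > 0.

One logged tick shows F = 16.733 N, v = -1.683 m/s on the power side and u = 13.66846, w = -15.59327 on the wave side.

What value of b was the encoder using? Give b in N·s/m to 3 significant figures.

u + w = -1.92481;  u + w = √(2b)·v, so √(2b) = -1.92481/(-1.683) = 1.14368.
b = (√(2b))²/2 = 1.30800/2 = 0.65400.
(Check via u − w = 2F/√(2b): u − w = 29.26173, 2F/√(2b) = 29.26173.)

b = 0.654 N·s/m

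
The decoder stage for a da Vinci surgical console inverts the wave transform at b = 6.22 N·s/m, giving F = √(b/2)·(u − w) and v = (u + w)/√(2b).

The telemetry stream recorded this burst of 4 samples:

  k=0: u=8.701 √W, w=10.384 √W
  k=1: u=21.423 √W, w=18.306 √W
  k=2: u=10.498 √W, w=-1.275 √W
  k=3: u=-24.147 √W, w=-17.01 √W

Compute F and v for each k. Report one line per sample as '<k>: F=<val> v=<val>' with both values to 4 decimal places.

0: F=-2.9680 v=5.4111
1: F=5.4969 v=11.2641
2: F=20.7619 v=2.6149
3: F=-12.5862 v=-11.6690

k=0: u−w=-1.6830, u+w=19.0850; √(b/2)=1.7635, √(2b)=3.5270; F=1.7635×(-1.683)=-2.9680, v=19.0850/3.5270=5.4111
k=1: u−w=3.1170, u+w=39.7290; √(b/2)=1.7635, √(2b)=3.5270; F=1.7635×3.117=5.4969, v=39.7290/3.5270=11.2641
k=2: u−w=11.7730, u+w=9.2230; √(b/2)=1.7635, √(2b)=3.5270; F=1.7635×11.773=20.7619, v=9.2230/3.5270=2.6149
k=3: u−w=-7.1370, u+w=-41.1570; √(b/2)=1.7635, √(2b)=3.5270; F=1.7635×(-7.137)=-12.5862, v=-41.1570/3.5270=-11.6690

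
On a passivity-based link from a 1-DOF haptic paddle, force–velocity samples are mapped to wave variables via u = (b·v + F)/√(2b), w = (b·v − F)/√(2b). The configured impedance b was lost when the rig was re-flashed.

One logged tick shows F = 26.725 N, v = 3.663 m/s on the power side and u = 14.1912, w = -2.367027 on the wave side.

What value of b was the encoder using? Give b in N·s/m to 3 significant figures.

b = 5.21 N·s/m

u + w = 11.824173;  u + w = √(2b)·v, so √(2b) = 11.824173/3.663 = 3.228002.
b = (√(2b))²/2 = 10.420000/2 = 5.210000.
(Check via u − w = 2F/√(2b): u − w = 16.558227, 2F/√(2b) = 16.558228.)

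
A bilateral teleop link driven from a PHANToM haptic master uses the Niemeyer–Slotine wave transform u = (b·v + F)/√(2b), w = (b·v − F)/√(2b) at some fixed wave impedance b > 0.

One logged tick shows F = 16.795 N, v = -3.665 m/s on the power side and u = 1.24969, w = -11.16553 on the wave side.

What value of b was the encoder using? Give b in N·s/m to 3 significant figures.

u + w = -9.9158;  u + w = √(2b)·v, so √(2b) = -9.9158/(-3.665) = 2.7055.
b = (√(2b))²/2 = 7.3200/2 = 3.6600.
(Check via u − w = 2F/√(2b): u − w = 12.4152, 2F/√(2b) = 12.4152.)

b = 3.66 N·s/m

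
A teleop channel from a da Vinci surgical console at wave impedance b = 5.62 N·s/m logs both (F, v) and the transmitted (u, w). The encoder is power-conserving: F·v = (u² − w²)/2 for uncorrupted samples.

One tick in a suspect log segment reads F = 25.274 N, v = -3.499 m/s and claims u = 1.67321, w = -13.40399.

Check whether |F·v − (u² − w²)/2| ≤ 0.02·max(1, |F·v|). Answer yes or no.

yes

F·v = 25.274×(-3.499) = -88.43373 W.
(u² − w²)/2 = (2.79963 − 179.66695)/2 = -88.43366 W.
|Δ| = 0.00007;  2% of max(1, |F·v|) = 1.76867.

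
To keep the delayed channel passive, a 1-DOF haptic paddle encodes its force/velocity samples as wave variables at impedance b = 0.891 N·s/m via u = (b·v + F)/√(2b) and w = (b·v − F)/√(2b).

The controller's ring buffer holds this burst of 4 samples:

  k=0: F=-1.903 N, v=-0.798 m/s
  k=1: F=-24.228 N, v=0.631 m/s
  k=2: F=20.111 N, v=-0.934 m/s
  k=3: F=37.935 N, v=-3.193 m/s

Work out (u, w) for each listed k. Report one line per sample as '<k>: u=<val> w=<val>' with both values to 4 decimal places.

0: u=-1.9582 w=0.8929
1: u=-17.7283 w=18.5706
2: u=14.4420 w=-15.6888
3: u=26.2863 w=-30.5487

k=0: b·v=0.891×(-0.798)=-0.7110; √(2b)=1.3349; u=(-0.7110+(-1.903))/1.3349=-1.9582, w=(-0.7110−(-1.903))/1.3349=0.8929
k=1: b·v=0.891×0.631=0.5622; √(2b)=1.3349; u=(0.5622+(-24.228))/1.3349=-17.7283, w=(0.5622−(-24.228))/1.3349=18.5706
k=2: b·v=0.891×(-0.934)=-0.8322; √(2b)=1.3349; u=(-0.8322+20.111)/1.3349=14.4420, w=(-0.8322−20.111)/1.3349=-15.6888
k=3: b·v=0.891×(-3.193)=-2.8450; √(2b)=1.3349; u=(-2.8450+37.935)/1.3349=26.2863, w=(-2.8450−37.935)/1.3349=-30.5487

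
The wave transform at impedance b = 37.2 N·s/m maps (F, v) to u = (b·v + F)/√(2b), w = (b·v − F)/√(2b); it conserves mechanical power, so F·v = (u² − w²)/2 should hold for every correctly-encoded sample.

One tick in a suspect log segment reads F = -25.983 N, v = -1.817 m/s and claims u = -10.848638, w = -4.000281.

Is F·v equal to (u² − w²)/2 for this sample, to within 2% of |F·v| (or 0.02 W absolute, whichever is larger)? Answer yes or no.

no

F·v = (-25.983)×(-1.817) = 47.211111 W.
(u² − w²)/2 = (117.692946 − 16.002248)/2 = 50.845349 W.
|Δ| = 3.634238;  2% of max(1, |F·v|) = 0.944222.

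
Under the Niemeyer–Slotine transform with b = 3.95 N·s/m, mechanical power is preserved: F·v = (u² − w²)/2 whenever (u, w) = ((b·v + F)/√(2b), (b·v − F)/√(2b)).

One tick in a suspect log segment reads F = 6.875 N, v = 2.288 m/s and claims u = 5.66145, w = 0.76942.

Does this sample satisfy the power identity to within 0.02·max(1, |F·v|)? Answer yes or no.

yes

F·v = 6.875×2.288 = 15.7300 W.
(u² − w²)/2 = (32.0520 − 0.5920)/2 = 15.7300 W.
|Δ| = 0.0000;  2% of max(1, |F·v|) = 0.3146.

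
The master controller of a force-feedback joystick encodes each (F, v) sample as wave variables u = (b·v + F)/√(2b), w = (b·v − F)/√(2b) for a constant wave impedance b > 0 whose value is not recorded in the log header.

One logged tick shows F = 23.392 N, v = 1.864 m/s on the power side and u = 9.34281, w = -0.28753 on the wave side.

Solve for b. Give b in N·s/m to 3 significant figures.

u + w = 9.0553;  u + w = √(2b)·v, so √(2b) = 9.0553/1.864 = 4.8580.
b = (√(2b))²/2 = 23.6000/2 = 11.8000.
(Check via u − w = 2F/√(2b): u − w = 9.6303, 2F/√(2b) = 9.6303.)

b = 11.8 N·s/m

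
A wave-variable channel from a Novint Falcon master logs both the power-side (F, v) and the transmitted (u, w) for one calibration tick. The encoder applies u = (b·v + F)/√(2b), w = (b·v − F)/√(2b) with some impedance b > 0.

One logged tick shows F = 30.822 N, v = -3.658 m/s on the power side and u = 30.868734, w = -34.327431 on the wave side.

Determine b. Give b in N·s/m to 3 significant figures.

b = 0.447 N·s/m

u + w = -3.458697;  u + w = √(2b)·v, so √(2b) = -3.458697/(-3.658) = 0.945516.
b = (√(2b))²/2 = 0.894000/2 = 0.447000.
(Check via u − w = 2F/√(2b): u − w = 65.196165, 2F/√(2b) = 65.196157.)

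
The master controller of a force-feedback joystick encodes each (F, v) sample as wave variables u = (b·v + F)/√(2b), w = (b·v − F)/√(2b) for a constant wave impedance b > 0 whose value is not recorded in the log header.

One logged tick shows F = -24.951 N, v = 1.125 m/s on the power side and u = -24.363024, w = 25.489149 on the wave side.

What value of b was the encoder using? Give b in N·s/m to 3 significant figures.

u + w = 1.126125;  u + w = √(2b)·v, so √(2b) = 1.126125/1.125 = 1.001000.
b = (√(2b))²/2 = 1.002001/2 = 0.501001.
(Check via u − w = 2F/√(2b): u − w = -49.852173, 2F/√(2b) = -49.852148.)

b = 0.501 N·s/m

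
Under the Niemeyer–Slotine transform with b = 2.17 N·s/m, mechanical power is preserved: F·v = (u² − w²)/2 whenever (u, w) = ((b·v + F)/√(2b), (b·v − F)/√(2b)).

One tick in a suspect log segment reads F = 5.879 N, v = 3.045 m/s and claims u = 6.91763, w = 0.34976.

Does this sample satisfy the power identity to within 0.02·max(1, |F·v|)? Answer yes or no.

F·v = 5.879×3.045 = 17.9016 W.
(u² − w²)/2 = (47.8536 − 0.1223)/2 = 23.8656 W.
|Δ| = 5.9641;  2% of max(1, |F·v|) = 0.3580.

no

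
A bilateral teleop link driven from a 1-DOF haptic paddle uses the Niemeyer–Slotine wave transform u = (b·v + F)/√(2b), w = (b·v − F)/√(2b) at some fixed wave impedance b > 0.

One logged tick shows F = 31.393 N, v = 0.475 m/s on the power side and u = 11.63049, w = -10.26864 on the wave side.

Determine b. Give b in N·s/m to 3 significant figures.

u + w = 1.3619;  u + w = √(2b)·v, so √(2b) = 1.3619/0.475 = 2.8671.
b = (√(2b))²/2 = 8.2200/2 = 4.1100.
(Check via u − w = 2F/√(2b): u − w = 21.8991, 2F/√(2b) = 21.8991.)

b = 4.11 N·s/m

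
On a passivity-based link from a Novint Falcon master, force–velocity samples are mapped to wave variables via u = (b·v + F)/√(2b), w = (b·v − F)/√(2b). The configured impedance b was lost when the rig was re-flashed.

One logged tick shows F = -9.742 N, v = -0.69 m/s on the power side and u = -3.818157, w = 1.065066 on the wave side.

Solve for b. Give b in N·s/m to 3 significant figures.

u + w = -2.753091;  u + w = √(2b)·v, so √(2b) = -2.753091/(-0.69) = 3.989987.
b = (√(2b))²/2 = 15.919996/2 = 7.959998.
(Check via u − w = 2F/√(2b): u − w = -4.883223, 2F/√(2b) = -4.883224.)

b = 7.96 N·s/m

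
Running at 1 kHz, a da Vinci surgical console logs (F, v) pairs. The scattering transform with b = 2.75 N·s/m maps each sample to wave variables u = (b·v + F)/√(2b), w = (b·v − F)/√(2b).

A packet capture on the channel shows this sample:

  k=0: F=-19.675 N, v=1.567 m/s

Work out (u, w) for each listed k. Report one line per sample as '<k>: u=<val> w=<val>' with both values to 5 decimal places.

k=0: b·v=2.75×1.567=4.30925; √(2b)=2.34521; u=(4.30925+(-19.675))/2.34521=-6.55198, w=(4.30925−(-19.675))/2.34521=10.22692

0: u=-6.55198 w=10.22692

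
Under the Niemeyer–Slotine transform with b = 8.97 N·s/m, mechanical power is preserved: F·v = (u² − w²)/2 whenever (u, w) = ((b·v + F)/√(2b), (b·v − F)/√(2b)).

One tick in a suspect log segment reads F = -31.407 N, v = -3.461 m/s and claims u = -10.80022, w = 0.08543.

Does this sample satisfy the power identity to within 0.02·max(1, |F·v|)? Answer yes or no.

no

F·v = (-31.407)×(-3.461) = 108.69963 W.
(u² − w²)/2 = (116.64475 − 0.00730)/2 = 58.31873 W.
|Δ| = 50.38090;  2% of max(1, |F·v|) = 2.17399.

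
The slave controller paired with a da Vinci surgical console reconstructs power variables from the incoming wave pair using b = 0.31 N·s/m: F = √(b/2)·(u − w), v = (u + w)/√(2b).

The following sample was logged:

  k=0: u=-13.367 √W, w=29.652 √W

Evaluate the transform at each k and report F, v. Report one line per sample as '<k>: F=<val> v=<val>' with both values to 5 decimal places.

k=0: u−w=-43.01900, u+w=16.28500; √(b/2)=0.39370, √(2b)=0.78740; F=0.39370×(-43.019)=-16.93660, v=16.28500/0.78740=20.68197

0: F=-16.93660 v=20.68197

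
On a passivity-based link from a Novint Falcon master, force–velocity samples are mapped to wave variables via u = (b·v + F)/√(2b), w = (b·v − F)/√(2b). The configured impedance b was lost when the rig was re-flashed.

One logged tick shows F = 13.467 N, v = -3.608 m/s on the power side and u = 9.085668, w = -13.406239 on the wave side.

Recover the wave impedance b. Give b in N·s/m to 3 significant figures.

u + w = -4.320571;  u + w = √(2b)·v, so √(2b) = -4.320571/(-3.608) = 1.197498.
b = (√(2b))²/2 = 1.434000/2 = 0.717000.
(Check via u − w = 2F/√(2b): u − w = 22.491907, 2F/√(2b) = 22.491905.)

b = 0.717 N·s/m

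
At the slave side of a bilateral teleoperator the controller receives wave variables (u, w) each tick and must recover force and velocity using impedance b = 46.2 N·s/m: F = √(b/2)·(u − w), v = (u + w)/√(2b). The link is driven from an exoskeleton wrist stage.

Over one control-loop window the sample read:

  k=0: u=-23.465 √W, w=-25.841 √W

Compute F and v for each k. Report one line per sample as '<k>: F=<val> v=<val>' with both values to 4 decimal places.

k=0: u−w=2.3760, u+w=-49.3060; √(b/2)=4.8062, √(2b)=9.6125; F=4.8062×2.376=11.4196, v=-49.3060/9.6125=-5.1294

0: F=11.4196 v=-5.1294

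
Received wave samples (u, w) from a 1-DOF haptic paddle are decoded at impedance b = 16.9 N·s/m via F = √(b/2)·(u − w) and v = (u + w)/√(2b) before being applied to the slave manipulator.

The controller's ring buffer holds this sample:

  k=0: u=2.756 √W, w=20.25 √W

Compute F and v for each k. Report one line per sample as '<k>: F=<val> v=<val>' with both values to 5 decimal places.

0: F=-50.85311 v=3.95715

k=0: u−w=-17.49400, u+w=23.00600; √(b/2)=2.90689, √(2b)=5.81378; F=2.90689×(-17.494)=-50.85311, v=23.00600/5.81378=3.95715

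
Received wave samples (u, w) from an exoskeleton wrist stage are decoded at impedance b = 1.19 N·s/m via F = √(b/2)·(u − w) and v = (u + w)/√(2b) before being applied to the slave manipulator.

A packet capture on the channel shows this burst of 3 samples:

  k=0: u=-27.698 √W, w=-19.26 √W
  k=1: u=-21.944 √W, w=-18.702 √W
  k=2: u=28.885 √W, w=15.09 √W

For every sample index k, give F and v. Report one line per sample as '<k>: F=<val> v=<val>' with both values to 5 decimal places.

k=0: u−w=-8.43800, u+w=-46.95800; √(b/2)=0.77136, √(2b)=1.54272; F=0.77136×(-8.438)=-6.50876, v=-46.95800/1.54272=-30.43835
k=1: u−w=-3.24200, u+w=-40.64600; √(b/2)=0.77136, √(2b)=1.54272; F=0.77136×(-3.242)=-2.50076, v=-40.64600/1.54272=-26.34689
k=2: u−w=13.79500, u+w=43.97500; √(b/2)=0.77136, √(2b)=1.54272; F=0.77136×13.795=10.64094, v=43.97500/1.54272=28.50476

0: F=-6.50876 v=-30.43835
1: F=-2.50076 v=-26.34689
2: F=10.64094 v=28.50476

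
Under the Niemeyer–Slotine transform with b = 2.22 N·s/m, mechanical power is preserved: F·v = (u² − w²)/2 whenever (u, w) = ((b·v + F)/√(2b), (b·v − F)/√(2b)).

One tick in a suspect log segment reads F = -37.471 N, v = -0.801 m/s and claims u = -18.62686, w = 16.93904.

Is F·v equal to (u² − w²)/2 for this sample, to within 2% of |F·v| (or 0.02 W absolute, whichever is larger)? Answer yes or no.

F·v = (-37.471)×(-0.801) = 30.0143 W.
(u² − w²)/2 = (346.9599 − 286.9311)/2 = 30.0144 W.
|Δ| = 0.0001;  2% of max(1, |F·v|) = 0.6003.

yes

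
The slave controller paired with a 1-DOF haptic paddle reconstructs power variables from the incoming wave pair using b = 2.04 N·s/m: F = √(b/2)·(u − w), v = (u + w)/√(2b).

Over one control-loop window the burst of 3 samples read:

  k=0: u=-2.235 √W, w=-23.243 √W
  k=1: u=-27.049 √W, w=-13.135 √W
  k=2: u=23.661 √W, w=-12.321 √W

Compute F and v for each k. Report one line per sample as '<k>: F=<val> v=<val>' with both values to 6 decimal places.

0: F=21.217040 v=-12.613490
1: F=-14.052451 v=-19.894044
2: F=36.340039 v=5.614137

k=0: u−w=21.008000, u+w=-25.478000; √(b/2)=1.009950, √(2b)=2.019901; F=1.009950×21.008=21.217040, v=-25.478000/2.019901=-12.613490
k=1: u−w=-13.914000, u+w=-40.184000; √(b/2)=1.009950, √(2b)=2.019901; F=1.009950×(-13.914)=-14.052451, v=-40.184000/2.019901=-19.894044
k=2: u−w=35.982000, u+w=11.340000; √(b/2)=1.009950, √(2b)=2.019901; F=1.009950×35.982=36.340039, v=11.340000/2.019901=5.614137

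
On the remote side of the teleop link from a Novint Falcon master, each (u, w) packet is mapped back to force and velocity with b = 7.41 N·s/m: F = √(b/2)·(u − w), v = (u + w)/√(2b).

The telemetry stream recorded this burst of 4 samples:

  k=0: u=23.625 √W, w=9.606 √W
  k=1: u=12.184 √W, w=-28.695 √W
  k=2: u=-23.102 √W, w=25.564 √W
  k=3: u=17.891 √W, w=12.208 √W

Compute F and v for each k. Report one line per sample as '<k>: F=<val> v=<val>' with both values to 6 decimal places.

k=0: u−w=14.019000, u+w=33.231000; √(b/2)=1.924838, √(2b)=3.849675; F=1.924838×14.019=26.984299, v=33.231000/3.849675=8.632157
k=1: u−w=40.879000, u+w=-16.511000; √(b/2)=1.924838, √(2b)=3.849675; F=1.924838×40.879=78.685439, v=-16.511000/3.849675=-4.288933
k=2: u−w=-48.666000, u+w=2.462000; √(b/2)=1.924838, √(2b)=3.849675; F=1.924838×(-48.666)=-93.674149, v=2.462000/3.849675=0.639534
k=3: u−w=5.683000, u+w=30.099000; √(b/2)=1.924838, √(2b)=3.849675; F=1.924838×5.683=10.938852, v=30.099000/3.849675=7.818581

0: F=26.984299 v=8.632157
1: F=78.685439 v=-4.288933
2: F=-93.674149 v=0.639534
3: F=10.938852 v=7.818581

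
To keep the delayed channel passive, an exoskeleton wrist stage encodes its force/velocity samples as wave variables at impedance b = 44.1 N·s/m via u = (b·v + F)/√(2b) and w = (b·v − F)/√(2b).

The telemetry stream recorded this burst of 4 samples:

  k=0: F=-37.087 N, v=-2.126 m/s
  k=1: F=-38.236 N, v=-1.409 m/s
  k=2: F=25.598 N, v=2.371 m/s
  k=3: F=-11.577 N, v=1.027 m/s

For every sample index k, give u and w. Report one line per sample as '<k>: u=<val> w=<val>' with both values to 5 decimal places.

k=0: b·v=44.1×(-2.126)=-93.75660; √(2b)=9.39149; u=(-93.75660+(-37.087))/9.39149=-13.93215, w=(-93.75660−(-37.087))/9.39149=-6.03415
k=1: b·v=44.1×(-1.409)=-62.13690; √(2b)=9.39149; u=(-62.13690+(-38.236))/9.39149=-10.68765, w=(-62.13690−(-38.236))/9.39149=-2.54495
k=2: b·v=44.1×2.371=104.56110; √(2b)=9.39149; u=(104.56110+25.598)/9.39149=13.85927, w=(104.56110−25.598)/9.39149=8.40795
k=3: b·v=44.1×1.027=45.29070; √(2b)=9.39149; u=(45.29070+(-11.577))/9.39149=3.58982, w=(45.29070−(-11.577))/9.39149=6.05524

0: u=-13.93215 w=-6.03415
1: u=-10.68765 w=-2.54495
2: u=13.85927 w=8.40795
3: u=3.58982 w=6.05524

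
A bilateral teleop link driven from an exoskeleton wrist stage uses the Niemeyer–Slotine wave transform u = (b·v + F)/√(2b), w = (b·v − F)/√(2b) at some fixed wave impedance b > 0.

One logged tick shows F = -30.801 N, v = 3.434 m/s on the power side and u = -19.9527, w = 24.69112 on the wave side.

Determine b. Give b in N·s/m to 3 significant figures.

b = 0.952 N·s/m

u + w = 4.73842;  u + w = √(2b)·v, so √(2b) = 4.73842/3.434 = 1.37985.
b = (√(2b))²/2 = 1.90400/2 = 0.95200.
(Check via u − w = 2F/√(2b): u − w = -44.64382, 2F/√(2b) = -44.64384.)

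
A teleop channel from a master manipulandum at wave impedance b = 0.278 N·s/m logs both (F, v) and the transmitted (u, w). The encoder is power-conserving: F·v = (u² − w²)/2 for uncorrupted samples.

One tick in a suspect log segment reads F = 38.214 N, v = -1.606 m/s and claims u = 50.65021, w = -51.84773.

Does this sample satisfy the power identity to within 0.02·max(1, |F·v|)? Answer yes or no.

F·v = 38.214×(-1.606) = -61.3717 W.
(u² − w²)/2 = (2565.4438 − 2688.1871)/2 = -61.3717 W.
|Δ| = 0.0000;  2% of max(1, |F·v|) = 1.2274.

yes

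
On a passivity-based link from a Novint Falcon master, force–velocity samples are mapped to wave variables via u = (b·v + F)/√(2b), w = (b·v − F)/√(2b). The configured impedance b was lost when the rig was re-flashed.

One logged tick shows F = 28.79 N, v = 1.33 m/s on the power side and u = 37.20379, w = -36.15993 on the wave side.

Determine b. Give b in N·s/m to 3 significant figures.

b = 0.308 N·s/m

u + w = 1.0439;  u + w = √(2b)·v, so √(2b) = 1.0439/1.33 = 0.7849.
b = (√(2b))²/2 = 0.6160/2 = 0.3080.
(Check via u − w = 2F/√(2b): u − w = 73.3637, 2F/√(2b) = 73.3637.)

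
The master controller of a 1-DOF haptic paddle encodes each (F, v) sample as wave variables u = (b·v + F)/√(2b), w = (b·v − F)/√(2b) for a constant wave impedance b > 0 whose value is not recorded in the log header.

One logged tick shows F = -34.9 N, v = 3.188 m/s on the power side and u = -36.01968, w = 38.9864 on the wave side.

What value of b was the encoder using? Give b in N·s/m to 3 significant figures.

b = 0.433 N·s/m

u + w = 2.96672;  u + w = √(2b)·v, so √(2b) = 2.96672/3.188 = 0.93059.
b = (√(2b))²/2 = 0.86600/2 = 0.43300.
(Check via u − w = 2F/√(2b): u − w = -75.00608, 2F/√(2b) = -75.00620.)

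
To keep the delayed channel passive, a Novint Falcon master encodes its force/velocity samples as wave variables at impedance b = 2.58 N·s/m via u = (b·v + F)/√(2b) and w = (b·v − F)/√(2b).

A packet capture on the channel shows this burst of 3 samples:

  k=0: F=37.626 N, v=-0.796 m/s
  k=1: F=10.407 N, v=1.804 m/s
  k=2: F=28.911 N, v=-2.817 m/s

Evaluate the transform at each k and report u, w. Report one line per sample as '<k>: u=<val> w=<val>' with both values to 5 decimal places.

0: u=15.65984 w=-17.46801
1: u=6.63038 w=-2.53248
2: u=9.52786 w=-15.92686

k=0: b·v=2.58×(-0.796)=-2.05368; √(2b)=2.27156; u=(-2.05368+37.626)/2.27156=15.65984, w=(-2.05368−37.626)/2.27156=-17.46801
k=1: b·v=2.58×1.804=4.65432; √(2b)=2.27156; u=(4.65432+10.407)/2.27156=6.63038, w=(4.65432−10.407)/2.27156=-2.53248
k=2: b·v=2.58×(-2.817)=-7.26786; √(2b)=2.27156; u=(-7.26786+28.911)/2.27156=9.52786, w=(-7.26786−28.911)/2.27156=-15.92686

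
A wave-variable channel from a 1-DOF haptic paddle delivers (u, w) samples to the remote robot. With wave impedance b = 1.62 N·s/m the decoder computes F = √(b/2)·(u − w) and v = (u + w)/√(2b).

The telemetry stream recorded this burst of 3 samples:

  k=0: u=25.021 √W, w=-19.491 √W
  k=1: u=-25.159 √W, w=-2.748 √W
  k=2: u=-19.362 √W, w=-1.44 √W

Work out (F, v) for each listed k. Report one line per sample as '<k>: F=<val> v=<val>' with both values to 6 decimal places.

k=0: u−w=44.512000, u+w=5.530000; √(b/2)=0.900000, √(2b)=1.800000; F=0.900000×44.512=40.060800, v=5.530000/1.800000=3.072222
k=1: u−w=-22.411000, u+w=-27.907000; √(b/2)=0.900000, √(2b)=1.800000; F=0.900000×(-22.411)=-20.169900, v=-27.907000/1.800000=-15.503889
k=2: u−w=-17.922000, u+w=-20.802000; √(b/2)=0.900000, √(2b)=1.800000; F=0.900000×(-17.922)=-16.129800, v=-20.802000/1.800000=-11.556667

0: F=40.060800 v=3.072222
1: F=-20.169900 v=-15.503889
2: F=-16.129800 v=-11.556667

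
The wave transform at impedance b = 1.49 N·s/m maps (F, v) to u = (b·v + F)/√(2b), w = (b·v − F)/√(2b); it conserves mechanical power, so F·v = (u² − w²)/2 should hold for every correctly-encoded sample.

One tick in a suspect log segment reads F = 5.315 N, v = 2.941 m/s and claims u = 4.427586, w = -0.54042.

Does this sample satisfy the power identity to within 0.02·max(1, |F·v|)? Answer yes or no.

no

F·v = 5.315×2.941 = 15.631415 W.
(u² − w²)/2 = (19.603518 − 0.292054)/2 = 9.655732 W.
|Δ| = 5.975683;  2% of max(1, |F·v|) = 0.312628.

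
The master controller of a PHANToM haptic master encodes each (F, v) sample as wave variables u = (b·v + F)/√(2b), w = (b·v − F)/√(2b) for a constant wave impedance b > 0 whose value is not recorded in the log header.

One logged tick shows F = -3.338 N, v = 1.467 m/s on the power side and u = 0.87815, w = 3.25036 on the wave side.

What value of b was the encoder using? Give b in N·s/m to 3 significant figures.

b = 3.96 N·s/m

u + w = 4.12851;  u + w = √(2b)·v, so √(2b) = 4.12851/1.467 = 2.81425.
b = (√(2b))²/2 = 7.92002/2 = 3.96001.
(Check via u − w = 2F/√(2b): u − w = -2.37221, 2F/√(2b) = -2.37221.)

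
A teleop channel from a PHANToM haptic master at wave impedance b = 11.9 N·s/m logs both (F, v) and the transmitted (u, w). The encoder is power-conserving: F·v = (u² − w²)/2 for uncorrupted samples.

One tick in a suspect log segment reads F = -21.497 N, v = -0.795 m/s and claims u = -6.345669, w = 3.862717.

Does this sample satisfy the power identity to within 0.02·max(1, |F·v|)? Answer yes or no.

no

F·v = (-21.497)×(-0.795) = 17.090115 W.
(u² − w²)/2 = (40.267515 − 14.920583)/2 = 12.673466 W.
|Δ| = 4.416649;  2% of max(1, |F·v|) = 0.341802.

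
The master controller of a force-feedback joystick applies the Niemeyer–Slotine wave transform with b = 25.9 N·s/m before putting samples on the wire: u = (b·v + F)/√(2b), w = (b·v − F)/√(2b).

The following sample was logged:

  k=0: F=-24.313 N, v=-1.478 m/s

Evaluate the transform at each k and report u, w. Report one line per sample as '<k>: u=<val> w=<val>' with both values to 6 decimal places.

0: u=-8.696856 w=-1.940638

k=0: b·v=25.9×(-1.478)=-38.280200; √(2b)=7.197222; u=(-38.280200+(-24.313))/7.197222=-8.696856, w=(-38.280200−(-24.313))/7.197222=-1.940638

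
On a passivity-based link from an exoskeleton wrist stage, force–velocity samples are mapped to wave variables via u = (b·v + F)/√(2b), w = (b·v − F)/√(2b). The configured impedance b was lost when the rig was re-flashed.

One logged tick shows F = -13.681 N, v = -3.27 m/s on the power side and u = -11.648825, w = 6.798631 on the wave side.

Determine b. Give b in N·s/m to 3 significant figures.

u + w = -4.850194;  u + w = √(2b)·v, so √(2b) = -4.850194/(-3.27) = 1.483240.
b = (√(2b))²/2 = 2.200000/2 = 1.100000.
(Check via u − w = 2F/√(2b): u − w = -18.447456, 2F/√(2b) = -18.447456.)

b = 1.1 N·s/m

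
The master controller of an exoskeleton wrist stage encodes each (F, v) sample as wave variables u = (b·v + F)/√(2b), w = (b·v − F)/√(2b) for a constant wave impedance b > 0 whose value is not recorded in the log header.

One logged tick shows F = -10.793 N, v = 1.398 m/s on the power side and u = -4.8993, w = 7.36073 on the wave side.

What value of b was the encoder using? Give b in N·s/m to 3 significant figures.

b = 1.55 N·s/m

u + w = 2.46143;  u + w = √(2b)·v, so √(2b) = 2.46143/1.398 = 1.76068.
b = (√(2b))²/2 = 3.09999/2 = 1.55000.
(Check via u − w = 2F/√(2b): u − w = -12.26003, 2F/√(2b) = -12.26004.)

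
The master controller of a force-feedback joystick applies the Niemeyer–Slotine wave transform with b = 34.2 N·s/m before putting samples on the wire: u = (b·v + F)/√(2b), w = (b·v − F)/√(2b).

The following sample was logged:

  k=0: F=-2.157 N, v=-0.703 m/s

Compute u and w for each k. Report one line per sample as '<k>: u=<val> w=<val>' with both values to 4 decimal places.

k=0: b·v=34.2×(-0.703)=-24.0426; √(2b)=8.2704; u=(-24.0426+(-2.157))/8.2704=-3.1679, w=(-24.0426−(-2.157))/8.2704=-2.6462

0: u=-3.1679 w=-2.6462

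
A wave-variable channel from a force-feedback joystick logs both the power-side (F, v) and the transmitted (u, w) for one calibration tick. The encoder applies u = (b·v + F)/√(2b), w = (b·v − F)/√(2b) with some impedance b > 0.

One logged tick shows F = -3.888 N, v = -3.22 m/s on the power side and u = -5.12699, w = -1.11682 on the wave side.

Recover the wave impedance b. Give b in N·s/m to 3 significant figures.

u + w = -6.24381;  u + w = √(2b)·v, so √(2b) = -6.24381/(-3.22) = 1.93907.
b = (√(2b))²/2 = 3.76000/2 = 1.88000.
(Check via u − w = 2F/√(2b): u − w = -4.01017, 2F/√(2b) = -4.01017.)

b = 1.88 N·s/m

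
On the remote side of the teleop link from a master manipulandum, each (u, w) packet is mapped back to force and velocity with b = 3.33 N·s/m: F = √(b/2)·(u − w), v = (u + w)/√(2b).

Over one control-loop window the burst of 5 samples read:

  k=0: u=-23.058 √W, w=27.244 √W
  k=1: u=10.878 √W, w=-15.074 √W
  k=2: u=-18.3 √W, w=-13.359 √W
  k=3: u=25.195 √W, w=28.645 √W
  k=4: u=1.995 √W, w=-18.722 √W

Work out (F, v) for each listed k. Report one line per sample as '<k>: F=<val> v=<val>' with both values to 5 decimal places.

k=0: u−w=-50.30200, u+w=4.18600; √(b/2)=1.29035, √(2b)=2.58070; F=1.29035×(-50.302)=-64.90712, v=4.18600/2.58070=1.62204
k=1: u−w=25.95200, u+w=-4.19600; √(b/2)=1.29035, √(2b)=2.58070; F=1.29035×25.952=33.48713, v=-4.19600/2.58070=-1.62592
k=2: u−w=-4.94100, u+w=-31.65900; √(b/2)=1.29035, √(2b)=2.58070; F=1.29035×(-4.941)=-6.37561, v=-31.65900/2.58070=-12.26761
k=3: u−w=-3.45000, u+w=53.84000; √(b/2)=1.29035, √(2b)=2.58070; F=1.29035×(-3.45)=-4.45170, v=53.84000/2.58070=20.86258
k=4: u−w=20.71700, u+w=-16.72700; √(b/2)=1.29035, √(2b)=2.58070; F=1.29035×20.717=26.73216, v=-16.72700/2.58070=-6.48158

0: F=-64.90712 v=1.62204
1: F=33.48713 v=-1.62592
2: F=-6.37561 v=-12.26761
3: F=-4.45170 v=20.86258
4: F=26.73216 v=-6.48158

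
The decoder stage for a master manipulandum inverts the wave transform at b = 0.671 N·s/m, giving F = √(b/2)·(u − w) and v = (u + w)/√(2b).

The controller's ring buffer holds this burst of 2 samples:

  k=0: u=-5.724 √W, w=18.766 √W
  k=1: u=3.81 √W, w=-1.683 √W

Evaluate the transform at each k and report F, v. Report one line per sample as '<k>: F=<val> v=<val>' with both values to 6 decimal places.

k=0: u−w=-24.490000, u+w=13.042000; √(b/2)=0.579224, √(2b)=1.158447; F=0.579224×(-24.49)=-14.185186, v=13.042000/1.158447=11.258174
k=1: u−w=5.493000, u+w=2.127000; √(b/2)=0.579224, √(2b)=1.158447; F=0.579224×5.493=3.181675, v=2.127000/1.158447=1.836078

0: F=-14.185186 v=11.258174
1: F=3.181675 v=1.836078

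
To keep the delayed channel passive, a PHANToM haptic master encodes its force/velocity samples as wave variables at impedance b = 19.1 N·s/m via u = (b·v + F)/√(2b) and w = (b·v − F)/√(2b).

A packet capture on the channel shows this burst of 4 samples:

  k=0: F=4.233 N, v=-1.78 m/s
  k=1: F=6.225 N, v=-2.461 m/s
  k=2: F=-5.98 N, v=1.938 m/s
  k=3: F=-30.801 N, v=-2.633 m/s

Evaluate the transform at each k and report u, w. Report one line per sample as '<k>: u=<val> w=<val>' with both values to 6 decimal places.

k=0: b·v=19.1×(-1.78)=-33.998000; √(2b)=6.180615; u=(-33.998000+4.233)/6.180615=-4.815864, w=(-33.998000−4.233)/6.180615=-6.185631
k=1: b·v=19.1×(-2.461)=-47.005100; √(2b)=6.180615; u=(-47.005100+6.225)/6.180615=-6.598065, w=(-47.005100−6.225)/6.180615=-8.612428
k=2: b·v=19.1×1.938=37.015800; √(2b)=6.180615; u=(37.015800+(-5.98))/6.180615=5.021475, w=(37.015800−(-5.98))/6.180615=6.956557
k=3: b·v=19.1×(-2.633)=-50.290300; √(2b)=6.180615; u=(-50.290300+(-30.801))/6.180615=-13.120264, w=(-50.290300−(-30.801))/6.180615=-3.153295

0: u=-4.815864 w=-6.185631
1: u=-6.598065 w=-8.612428
2: u=5.021475 w=6.956557
3: u=-13.120264 w=-3.153295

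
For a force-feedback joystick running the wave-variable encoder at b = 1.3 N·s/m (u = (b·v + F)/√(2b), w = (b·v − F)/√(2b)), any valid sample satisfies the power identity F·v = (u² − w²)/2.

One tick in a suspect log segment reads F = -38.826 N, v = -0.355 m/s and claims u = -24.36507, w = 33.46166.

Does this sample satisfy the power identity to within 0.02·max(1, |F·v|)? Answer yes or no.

F·v = (-38.826)×(-0.355) = 13.7832 W.
(u² − w²)/2 = (593.6566 − 1119.6827)/2 = -263.0130 W.
|Δ| = 276.7963;  2% of max(1, |F·v|) = 0.2757.

no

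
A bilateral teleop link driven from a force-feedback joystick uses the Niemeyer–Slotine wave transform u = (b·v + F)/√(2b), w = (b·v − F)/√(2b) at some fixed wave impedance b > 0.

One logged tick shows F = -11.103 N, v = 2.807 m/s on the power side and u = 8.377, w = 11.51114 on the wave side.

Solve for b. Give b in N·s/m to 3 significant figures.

u + w = 19.8881;  u + w = √(2b)·v, so √(2b) = 19.8881/2.807 = 7.0852.
b = (√(2b))²/2 = 50.2000/2 = 25.1000.
(Check via u − w = 2F/√(2b): u − w = -3.1341, 2F/√(2b) = -3.1341.)

b = 25.1 N·s/m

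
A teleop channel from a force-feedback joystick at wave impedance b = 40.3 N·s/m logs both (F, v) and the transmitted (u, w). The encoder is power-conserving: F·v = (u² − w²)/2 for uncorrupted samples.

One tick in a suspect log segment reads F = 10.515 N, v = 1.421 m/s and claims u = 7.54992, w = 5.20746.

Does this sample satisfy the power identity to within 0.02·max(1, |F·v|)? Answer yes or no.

yes

F·v = 10.515×1.421 = 14.9418 W.
(u² − w²)/2 = (57.0013 − 27.1176)/2 = 14.9418 W.
|Δ| = 0.0000;  2% of max(1, |F·v|) = 0.2988.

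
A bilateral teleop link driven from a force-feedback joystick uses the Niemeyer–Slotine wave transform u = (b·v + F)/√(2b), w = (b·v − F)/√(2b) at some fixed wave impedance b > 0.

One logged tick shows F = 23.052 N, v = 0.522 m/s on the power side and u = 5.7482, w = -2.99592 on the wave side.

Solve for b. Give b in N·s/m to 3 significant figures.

u + w = 2.75228;  u + w = √(2b)·v, so √(2b) = 2.75228/0.522 = 5.27257.
b = (√(2b))²/2 = 27.79996/2 = 13.89998.
(Check via u − w = 2F/√(2b): u − w = 8.74412, 2F/√(2b) = 8.74413.)

b = 13.9 N·s/m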